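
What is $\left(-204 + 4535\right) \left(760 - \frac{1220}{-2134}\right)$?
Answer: $\frac{3514736430}{1067} \approx 3.294 \cdot 10^{6}$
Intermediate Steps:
$\left(-204 + 4535\right) \left(760 - \frac{1220}{-2134}\right) = 4331 \left(760 - 1220 \left(- \frac{1}{2134}\right)\right) = 4331 \left(760 - - \frac{610}{1067}\right) = 4331 \left(760 + \frac{610}{1067}\right) = 4331 \cdot \frac{811530}{1067} = \frac{3514736430}{1067}$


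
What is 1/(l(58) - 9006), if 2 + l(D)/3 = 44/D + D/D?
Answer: -29/261195 ≈ -0.00011103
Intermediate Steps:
l(D) = -3 + 132/D (l(D) = -6 + 3*(44/D + D/D) = -6 + 3*(44/D + 1) = -6 + 3*(1 + 44/D) = -6 + (3 + 132/D) = -3 + 132/D)
1/(l(58) - 9006) = 1/((-3 + 132/58) - 9006) = 1/((-3 + 132*(1/58)) - 9006) = 1/((-3 + 66/29) - 9006) = 1/(-21/29 - 9006) = 1/(-261195/29) = -29/261195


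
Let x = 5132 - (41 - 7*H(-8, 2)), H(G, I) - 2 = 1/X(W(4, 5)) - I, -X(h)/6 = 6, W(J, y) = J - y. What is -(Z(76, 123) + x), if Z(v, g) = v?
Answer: -186005/36 ≈ -5166.8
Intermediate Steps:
X(h) = -36 (X(h) = -6*6 = -36)
H(G, I) = 71/36 - I (H(G, I) = 2 + (1/(-36) - I) = 2 + (-1/36 - I) = 71/36 - I)
x = 183269/36 (x = 5132 - (41 - 7*(71/36 - 1*2)) = 5132 - (41 - 7*(71/36 - 2)) = 5132 - (41 - 7*(-1/36)) = 5132 - (41 + 7/36) = 5132 - 1*1483/36 = 5132 - 1483/36 = 183269/36 ≈ 5090.8)
-(Z(76, 123) + x) = -(76 + 183269/36) = -1*186005/36 = -186005/36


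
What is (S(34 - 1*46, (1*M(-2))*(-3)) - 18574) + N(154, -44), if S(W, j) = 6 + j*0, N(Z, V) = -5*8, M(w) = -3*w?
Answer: -18608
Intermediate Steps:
N(Z, V) = -40
S(W, j) = 6 (S(W, j) = 6 + 0 = 6)
(S(34 - 1*46, (1*M(-2))*(-3)) - 18574) + N(154, -44) = (6 - 18574) - 40 = -18568 - 40 = -18608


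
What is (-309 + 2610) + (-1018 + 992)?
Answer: 2275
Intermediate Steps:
(-309 + 2610) + (-1018 + 992) = 2301 - 26 = 2275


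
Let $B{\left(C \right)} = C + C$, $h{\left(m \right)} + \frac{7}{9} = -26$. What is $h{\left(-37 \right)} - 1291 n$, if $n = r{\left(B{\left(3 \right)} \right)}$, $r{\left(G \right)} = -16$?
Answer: $\frac{185663}{9} \approx 20629.0$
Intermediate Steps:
$h{\left(m \right)} = - \frac{241}{9}$ ($h{\left(m \right)} = - \frac{7}{9} - 26 = - \frac{241}{9}$)
$B{\left(C \right)} = 2 C$
$n = -16$
$h{\left(-37 \right)} - 1291 n = - \frac{241}{9} - -20656 = - \frac{241}{9} + 20656 = \frac{185663}{9}$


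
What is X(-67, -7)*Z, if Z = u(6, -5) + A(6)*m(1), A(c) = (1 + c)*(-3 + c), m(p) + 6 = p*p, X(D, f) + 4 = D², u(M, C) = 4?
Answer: -452985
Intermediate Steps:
X(D, f) = -4 + D²
m(p) = -6 + p² (m(p) = -6 + p*p = -6 + p²)
Z = -101 (Z = 4 + (-3 + 6² - 2*6)*(-6 + 1²) = 4 + (-3 + 36 - 12)*(-6 + 1) = 4 + 21*(-5) = 4 - 105 = -101)
X(-67, -7)*Z = (-4 + (-67)²)*(-101) = (-4 + 4489)*(-101) = 4485*(-101) = -452985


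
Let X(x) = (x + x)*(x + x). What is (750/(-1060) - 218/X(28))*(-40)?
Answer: 322885/10388 ≈ 31.082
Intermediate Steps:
X(x) = 4*x² (X(x) = (2*x)*(2*x) = 4*x²)
(750/(-1060) - 218/X(28))*(-40) = (750/(-1060) - 218/(4*28²))*(-40) = (750*(-1/1060) - 218/(4*784))*(-40) = (-75/106 - 218/3136)*(-40) = (-75/106 - 218*1/3136)*(-40) = (-75/106 - 109/1568)*(-40) = -64577/83104*(-40) = 322885/10388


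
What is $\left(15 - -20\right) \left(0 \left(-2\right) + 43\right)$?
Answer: $1505$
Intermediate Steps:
$\left(15 - -20\right) \left(0 \left(-2\right) + 43\right) = \left(15 + 20\right) \left(0 + 43\right) = 35 \cdot 43 = 1505$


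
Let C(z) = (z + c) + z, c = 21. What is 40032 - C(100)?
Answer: 39811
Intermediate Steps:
C(z) = 21 + 2*z (C(z) = (z + 21) + z = (21 + z) + z = 21 + 2*z)
40032 - C(100) = 40032 - (21 + 2*100) = 40032 - (21 + 200) = 40032 - 1*221 = 40032 - 221 = 39811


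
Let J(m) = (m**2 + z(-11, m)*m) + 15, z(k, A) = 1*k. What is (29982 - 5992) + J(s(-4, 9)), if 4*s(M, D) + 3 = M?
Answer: 384437/16 ≈ 24027.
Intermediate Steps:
s(M, D) = -3/4 + M/4
z(k, A) = k
J(m) = 15 + m**2 - 11*m (J(m) = (m**2 - 11*m) + 15 = 15 + m**2 - 11*m)
(29982 - 5992) + J(s(-4, 9)) = (29982 - 5992) + (15 + (-3/4 + (1/4)*(-4))**2 - 11*(-3/4 + (1/4)*(-4))) = 23990 + (15 + (-3/4 - 1)**2 - 11*(-3/4 - 1)) = 23990 + (15 + (-7/4)**2 - 11*(-7/4)) = 23990 + (15 + 49/16 + 77/4) = 23990 + 597/16 = 384437/16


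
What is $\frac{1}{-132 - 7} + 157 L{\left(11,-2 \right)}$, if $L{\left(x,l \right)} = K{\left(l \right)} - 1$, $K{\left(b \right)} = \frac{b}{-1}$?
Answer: $\frac{21822}{139} \approx 156.99$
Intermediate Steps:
$K{\left(b \right)} = - b$ ($K{\left(b \right)} = b \left(-1\right) = - b$)
$L{\left(x,l \right)} = -1 - l$ ($L{\left(x,l \right)} = - l - 1 = -1 - l$)
$\frac{1}{-132 - 7} + 157 L{\left(11,-2 \right)} = \frac{1}{-132 - 7} + 157 \left(-1 - -2\right) = \frac{1}{-139} + 157 \left(-1 + 2\right) = - \frac{1}{139} + 157 \cdot 1 = - \frac{1}{139} + 157 = \frac{21822}{139}$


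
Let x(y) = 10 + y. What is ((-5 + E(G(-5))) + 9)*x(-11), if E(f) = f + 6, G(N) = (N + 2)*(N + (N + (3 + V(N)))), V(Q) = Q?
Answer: -46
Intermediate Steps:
G(N) = (2 + N)*(3 + 3*N) (G(N) = (N + 2)*(N + (N + (3 + N))) = (2 + N)*(N + (3 + 2*N)) = (2 + N)*(3 + 3*N))
E(f) = 6 + f
((-5 + E(G(-5))) + 9)*x(-11) = ((-5 + (6 + (6 + 3*(-5)² + 9*(-5)))) + 9)*(10 - 11) = ((-5 + (6 + (6 + 3*25 - 45))) + 9)*(-1) = ((-5 + (6 + (6 + 75 - 45))) + 9)*(-1) = ((-5 + (6 + 36)) + 9)*(-1) = ((-5 + 42) + 9)*(-1) = (37 + 9)*(-1) = 46*(-1) = -46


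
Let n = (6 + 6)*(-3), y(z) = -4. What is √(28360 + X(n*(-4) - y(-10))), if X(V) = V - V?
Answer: 2*√7090 ≈ 168.40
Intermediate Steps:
n = -36 (n = 12*(-3) = -36)
X(V) = 0
√(28360 + X(n*(-4) - y(-10))) = √(28360 + 0) = √28360 = 2*√7090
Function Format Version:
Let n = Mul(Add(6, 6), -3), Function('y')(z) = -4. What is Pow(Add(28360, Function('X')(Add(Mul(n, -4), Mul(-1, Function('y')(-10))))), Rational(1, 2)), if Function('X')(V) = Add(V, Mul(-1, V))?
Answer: Mul(2, Pow(7090, Rational(1, 2))) ≈ 168.40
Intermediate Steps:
n = -36 (n = Mul(12, -3) = -36)
Function('X')(V) = 0
Pow(Add(28360, Function('X')(Add(Mul(n, -4), Mul(-1, Function('y')(-10))))), Rational(1, 2)) = Pow(Add(28360, 0), Rational(1, 2)) = Pow(28360, Rational(1, 2)) = Mul(2, Pow(7090, Rational(1, 2)))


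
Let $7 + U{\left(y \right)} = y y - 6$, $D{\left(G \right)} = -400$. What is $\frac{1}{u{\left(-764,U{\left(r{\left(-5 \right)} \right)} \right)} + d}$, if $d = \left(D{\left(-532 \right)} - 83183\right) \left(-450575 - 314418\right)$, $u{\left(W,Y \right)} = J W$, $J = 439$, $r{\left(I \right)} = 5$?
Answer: $\frac{1}{63940074523} \approx 1.564 \cdot 10^{-11}$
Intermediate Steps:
$U{\left(y \right)} = -13 + y^{2}$ ($U{\left(y \right)} = -7 + \left(y y - 6\right) = -7 + \left(y^{2} - 6\right) = -7 + \left(-6 + y^{2}\right) = -13 + y^{2}$)
$u{\left(W,Y \right)} = 439 W$
$d = 63940409919$ ($d = \left(-400 - 83183\right) \left(-450575 - 314418\right) = \left(-83583\right) \left(-764993\right) = 63940409919$)
$\frac{1}{u{\left(-764,U{\left(r{\left(-5 \right)} \right)} \right)} + d} = \frac{1}{439 \left(-764\right) + 63940409919} = \frac{1}{-335396 + 63940409919} = \frac{1}{63940074523}$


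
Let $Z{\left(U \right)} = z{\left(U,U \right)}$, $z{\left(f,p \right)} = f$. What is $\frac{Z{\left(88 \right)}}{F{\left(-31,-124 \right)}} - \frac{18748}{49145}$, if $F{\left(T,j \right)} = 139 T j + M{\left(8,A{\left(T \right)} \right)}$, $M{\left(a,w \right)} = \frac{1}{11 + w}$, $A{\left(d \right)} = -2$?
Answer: $- \frac{18023460644}{47266137505} \approx -0.38132$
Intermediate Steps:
$Z{\left(U \right)} = U$
$F{\left(T,j \right)} = \frac{1}{9} + 139 T j$ ($F{\left(T,j \right)} = 139 T j + \frac{1}{11 - 2} = 139 T j + \frac{1}{9} = \frac{1}{9} + 139 T j$)
$\frac{Z{\left(88 \right)}}{F{\left(-31,-124 \right)}} - \frac{18748}{49145} = \frac{88}{\frac{1}{9} + 139 \left(-31\right) \left(-124\right)} - \frac{18748}{49145} = \frac{88}{\frac{1}{9} + 534316} - \frac{18748}{49145} = \frac{88}{\frac{4808845}{9}} - \frac{18748}{49145} = 88 \cdot \frac{9}{4808845} - \frac{18748}{49145} = \frac{792}{4808845} - \frac{18748}{49145} = - \frac{18023460644}{47266137505}$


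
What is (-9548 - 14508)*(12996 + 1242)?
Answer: -342509328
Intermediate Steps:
(-9548 - 14508)*(12996 + 1242) = -24056*14238 = -342509328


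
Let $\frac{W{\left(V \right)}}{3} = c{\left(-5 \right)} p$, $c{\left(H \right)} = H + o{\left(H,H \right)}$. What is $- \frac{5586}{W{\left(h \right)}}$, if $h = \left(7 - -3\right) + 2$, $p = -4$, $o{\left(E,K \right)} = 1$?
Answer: $- \frac{931}{8} \approx -116.38$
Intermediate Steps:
$c{\left(H \right)} = 1 + H$ ($c{\left(H \right)} = H + 1 = 1 + H$)
$h = 12$ ($h = \left(7 + 3\right) + 2 = 10 + 2 = 12$)
$W{\left(V \right)} = 48$ ($W{\left(V \right)} = 3 \left(1 - 5\right) \left(-4\right) = 3 \left(\left(-4\right) \left(-4\right)\right) = 3 \cdot 16 = 48$)
$- \frac{5586}{W{\left(h \right)}} = - \frac{5586}{48} = \left(-5586\right) \frac{1}{48} = - \frac{931}{8}$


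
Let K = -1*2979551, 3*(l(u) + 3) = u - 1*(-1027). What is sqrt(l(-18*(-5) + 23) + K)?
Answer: I*sqrt(2979174) ≈ 1726.0*I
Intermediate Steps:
l(u) = 1018/3 + u/3 (l(u) = -3 + (u - 1*(-1027))/3 = -3 + (u + 1027)/3 = -3 + (1027 + u)/3 = -3 + (1027/3 + u/3) = 1018/3 + u/3)
K = -2979551
sqrt(l(-18*(-5) + 23) + K) = sqrt((1018/3 + (-18*(-5) + 23)/3) - 2979551) = sqrt((1018/3 + (90 + 23)/3) - 2979551) = sqrt((1018/3 + (1/3)*113) - 2979551) = sqrt((1018/3 + 113/3) - 2979551) = sqrt(377 - 2979551) = sqrt(-2979174) = I*sqrt(2979174)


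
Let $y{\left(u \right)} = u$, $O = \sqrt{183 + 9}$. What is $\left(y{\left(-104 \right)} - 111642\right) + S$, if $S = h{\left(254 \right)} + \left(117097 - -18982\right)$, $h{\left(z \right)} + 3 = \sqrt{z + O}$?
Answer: $24330 + \sqrt{254 + 8 \sqrt{3}} \approx 24346.0$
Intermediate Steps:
$O = 8 \sqrt{3}$ ($O = \sqrt{192} = 8 \sqrt{3} \approx 13.856$)
$h{\left(z \right)} = -3 + \sqrt{z + 8 \sqrt{3}}$
$S = 136076 + \sqrt{254 + 8 \sqrt{3}}$ ($S = \left(-3 + \sqrt{254 + 8 \sqrt{3}}\right) + \left(117097 - -18982\right) = \left(-3 + \sqrt{254 + 8 \sqrt{3}}\right) + \left(117097 + 18982\right) = \left(-3 + \sqrt{254 + 8 \sqrt{3}}\right) + 136079 = 136076 + \sqrt{254 + 8 \sqrt{3}} \approx 1.3609 \cdot 10^{5}$)
$\left(y{\left(-104 \right)} - 111642\right) + S = \left(-104 - 111642\right) + \left(136076 + \sqrt{254 + 8 \sqrt{3}}\right) = -111746 + \left(136076 + \sqrt{254 + 8 \sqrt{3}}\right) = 24330 + \sqrt{254 + 8 \sqrt{3}}$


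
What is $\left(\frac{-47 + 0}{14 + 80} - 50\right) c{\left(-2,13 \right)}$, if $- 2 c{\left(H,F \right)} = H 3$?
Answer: $- \frac{303}{2} \approx -151.5$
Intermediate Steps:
$c{\left(H,F \right)} = - \frac{3 H}{2}$ ($c{\left(H,F \right)} = - \frac{H 3}{2} = - \frac{3 H}{2}$)
$\left(\frac{-47 + 0}{14 + 80} - 50\right) c{\left(-2,13 \right)} = \left(\frac{-47 + 0}{14 + 80} - 50\right) \left(\left(- \frac{3}{2}\right) \left(-2\right)\right) = \left(- \frac{47}{94} - 50\right) 3 = \left(\left(-47\right) \frac{1}{94} - 50\right) 3 = \left(- \frac{1}{2} - 50\right) 3 = \left(- \frac{101}{2}\right) 3 = - \frac{303}{2}$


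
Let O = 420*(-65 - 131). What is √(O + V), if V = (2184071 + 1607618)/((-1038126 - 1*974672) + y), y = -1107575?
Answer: I*√801539252383479277/3120373 ≈ 286.92*I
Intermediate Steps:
O = -82320 (O = 420*(-196) = -82320)
V = -3791689/3120373 (V = (2184071 + 1607618)/((-1038126 - 1*974672) - 1107575) = 3791689/((-1038126 - 974672) - 1107575) = 3791689/(-2012798 - 1107575) = 3791689/(-3120373) = 3791689*(-1/3120373) = -3791689/3120373 ≈ -1.2151)
√(O + V) = √(-82320 - 3791689/3120373) = √(-256872897049/3120373) = I*√801539252383479277/3120373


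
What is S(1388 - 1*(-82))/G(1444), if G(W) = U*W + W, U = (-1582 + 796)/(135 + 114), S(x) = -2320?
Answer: 48140/64619 ≈ 0.74498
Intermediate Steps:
U = -262/83 (U = -786/249 = -786*1/249 = -262/83 ≈ -3.1566)
G(W) = -179*W/83 (G(W) = -262*W/83 + W = -179*W/83)
S(1388 - 1*(-82))/G(1444) = -2320/((-179/83*1444)) = -2320/(-258476/83) = -2320*(-83/258476) = 48140/64619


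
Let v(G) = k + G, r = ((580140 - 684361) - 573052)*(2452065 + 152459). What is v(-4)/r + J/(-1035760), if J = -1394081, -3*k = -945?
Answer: 614780583782198463/456763371383484880 ≈ 1.3459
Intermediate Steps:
r = -1763973783052 (r = (-104221 - 573052)*2604524 = -677273*2604524 = -1763973783052)
k = 315 (k = -⅓*(-945) = 315)
v(G) = 315 + G
v(-4)/r + J/(-1035760) = (315 - 4)/(-1763973783052) - 1394081/(-1035760) = 311*(-1/1763973783052) - 1394081*(-1/1035760) = -311/1763973783052 + 1394081/1035760 = 614780583782198463/456763371383484880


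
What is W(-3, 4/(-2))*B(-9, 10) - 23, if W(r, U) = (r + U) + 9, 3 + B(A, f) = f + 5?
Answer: 25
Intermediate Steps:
B(A, f) = 2 + f (B(A, f) = -3 + (f + 5) = -3 + (5 + f) = 2 + f)
W(r, U) = 9 + U + r (W(r, U) = (U + r) + 9 = 9 + U + r)
W(-3, 4/(-2))*B(-9, 10) - 23 = (9 + 4/(-2) - 3)*(2 + 10) - 23 = (9 + 4*(-½) - 3)*12 - 23 = (9 - 2 - 3)*12 - 23 = 4*12 - 23 = 48 - 23 = 25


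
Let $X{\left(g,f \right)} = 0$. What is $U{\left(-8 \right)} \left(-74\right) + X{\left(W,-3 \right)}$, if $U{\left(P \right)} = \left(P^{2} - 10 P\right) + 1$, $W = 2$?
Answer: $-10730$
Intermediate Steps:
$U{\left(P \right)} = 1 + P^{2} - 10 P$
$U{\left(-8 \right)} \left(-74\right) + X{\left(W,-3 \right)} = \left(1 + \left(-8\right)^{2} - -80\right) \left(-74\right) + 0 = \left(1 + 64 + 80\right) \left(-74\right) + 0 = 145 \left(-74\right) + 0 = -10730 + 0 = -10730$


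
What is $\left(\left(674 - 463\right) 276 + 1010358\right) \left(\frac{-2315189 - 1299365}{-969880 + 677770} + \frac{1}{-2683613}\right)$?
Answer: $\frac{1727571664762913708}{130651698905} \approx 1.3223 \cdot 10^{7}$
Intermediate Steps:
$\left(\left(674 - 463\right) 276 + 1010358\right) \left(\frac{-2315189 - 1299365}{-969880 + 677770} + \frac{1}{-2683613}\right) = \left(211 \cdot 276 + 1010358\right) \left(- \frac{3614554}{-292110} - \frac{1}{2683613}\right) = \left(58236 + 1010358\right) \left(\left(-3614554\right) \left(- \frac{1}{292110}\right) - \frac{1}{2683613}\right) = 1068594 \left(\frac{1807277}{146055} - \frac{1}{2683613}\right) = 1068594 \cdot \frac{4850031905746}{391955096715} = \frac{1727571664762913708}{130651698905}$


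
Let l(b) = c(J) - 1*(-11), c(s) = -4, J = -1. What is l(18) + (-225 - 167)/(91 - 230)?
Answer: 1365/139 ≈ 9.8201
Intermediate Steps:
l(b) = 7 (l(b) = -4 - 1*(-11) = -4 + 11 = 7)
l(18) + (-225 - 167)/(91 - 230) = 7 + (-225 - 167)/(91 - 230) = 7 - 392/(-139) = 7 - 392*(-1/139) = 7 + 392/139 = 1365/139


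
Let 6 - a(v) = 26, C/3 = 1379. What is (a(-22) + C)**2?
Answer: 16949689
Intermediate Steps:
C = 4137 (C = 3*1379 = 4137)
a(v) = -20 (a(v) = 6 - 1*26 = 6 - 26 = -20)
(a(-22) + C)**2 = (-20 + 4137)**2 = 4117**2 = 16949689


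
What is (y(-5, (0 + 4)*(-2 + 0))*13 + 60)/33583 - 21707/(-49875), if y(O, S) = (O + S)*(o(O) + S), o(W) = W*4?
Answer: 138283883/239278875 ≈ 0.57792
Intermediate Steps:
o(W) = 4*W
y(O, S) = (O + S)*(S + 4*O) (y(O, S) = (O + S)*(4*O + S) = (O + S)*(S + 4*O))
(y(-5, (0 + 4)*(-2 + 0))*13 + 60)/33583 - 21707/(-49875) = ((((0 + 4)*(-2 + 0))² + 4*(-5)² + 5*(-5)*((0 + 4)*(-2 + 0)))*13 + 60)/33583 - 21707/(-49875) = (((4*(-2))² + 4*25 + 5*(-5)*(4*(-2)))*13 + 60)*(1/33583) - 21707*(-1/49875) = (((-8)² + 100 + 5*(-5)*(-8))*13 + 60)*(1/33583) + 3101/7125 = ((64 + 100 + 200)*13 + 60)*(1/33583) + 3101/7125 = (364*13 + 60)*(1/33583) + 3101/7125 = (4732 + 60)*(1/33583) + 3101/7125 = 4792*(1/33583) + 3101/7125 = 4792/33583 + 3101/7125 = 138283883/239278875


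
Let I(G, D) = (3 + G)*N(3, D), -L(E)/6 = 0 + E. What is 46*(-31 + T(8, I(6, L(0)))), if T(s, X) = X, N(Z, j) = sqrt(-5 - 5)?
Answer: -1426 + 414*I*sqrt(10) ≈ -1426.0 + 1309.2*I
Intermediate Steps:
N(Z, j) = I*sqrt(10) (N(Z, j) = sqrt(-10) = I*sqrt(10))
L(E) = -6*E (L(E) = -6*(0 + E) = -6*E)
I(G, D) = I*sqrt(10)*(3 + G) (I(G, D) = (3 + G)*(I*sqrt(10)) = I*sqrt(10)*(3 + G))
46*(-31 + T(8, I(6, L(0)))) = 46*(-31 + I*sqrt(10)*(3 + 6)) = 46*(-31 + I*sqrt(10)*9) = 46*(-31 + 9*I*sqrt(10)) = -1426 + 414*I*sqrt(10)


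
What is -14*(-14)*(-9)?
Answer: -1764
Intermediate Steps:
-14*(-14)*(-9) = 196*(-9) = -1764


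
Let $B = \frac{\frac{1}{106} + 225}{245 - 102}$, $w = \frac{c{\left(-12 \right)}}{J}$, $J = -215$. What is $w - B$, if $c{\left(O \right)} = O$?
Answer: $- \frac{4946069}{3258970} \approx -1.5177$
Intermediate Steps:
$w = \frac{12}{215}$ ($w = - \frac{12}{-215} = \left(-12\right) \left(- \frac{1}{215}\right) = \frac{12}{215} \approx 0.055814$)
$B = \frac{23851}{15158}$ ($B = \frac{\frac{1}{106} + 225}{143} = \frac{23851}{106} \cdot \frac{1}{143} = \frac{23851}{15158} \approx 1.5735$)
$w - B = \frac{12}{215} - \frac{23851}{15158} = - \frac{4946069}{3258970}$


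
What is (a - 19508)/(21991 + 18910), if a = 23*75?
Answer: -17783/40901 ≈ -0.43478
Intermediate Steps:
a = 1725
(a - 19508)/(21991 + 18910) = (1725 - 19508)/(21991 + 18910) = -17783/40901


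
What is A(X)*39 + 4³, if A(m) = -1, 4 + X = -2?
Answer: 25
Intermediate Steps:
X = -6 (X = -4 - 2 = -6)
A(X)*39 + 4³ = -1*39 + 4³ = -39 + 64 = 25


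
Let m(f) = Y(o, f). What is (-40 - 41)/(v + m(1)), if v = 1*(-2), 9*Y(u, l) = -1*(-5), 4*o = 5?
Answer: 729/13 ≈ 56.077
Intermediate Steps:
o = 5/4 (o = (¼)*5 = 5/4 ≈ 1.2500)
Y(u, l) = 5/9 (Y(u, l) = (-1*(-5))/9 = (⅑)*5 = 5/9)
v = -2
m(f) = 5/9
(-40 - 41)/(v + m(1)) = (-40 - 41)/(-2 + 5/9) = -81/(-13/9) = -9/13*(-81) = 729/13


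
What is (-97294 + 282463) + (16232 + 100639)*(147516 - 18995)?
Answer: 15020562960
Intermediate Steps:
(-97294 + 282463) + (16232 + 100639)*(147516 - 18995) = 185169 + 116871*128521 = 185169 + 15020377791 = 15020562960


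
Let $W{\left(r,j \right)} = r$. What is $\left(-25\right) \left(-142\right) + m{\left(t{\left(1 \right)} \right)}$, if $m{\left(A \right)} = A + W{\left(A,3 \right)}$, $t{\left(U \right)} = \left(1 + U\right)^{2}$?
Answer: $3558$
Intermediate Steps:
$m{\left(A \right)} = 2 A$ ($m{\left(A \right)} = A + A = 2 A$)
$\left(-25\right) \left(-142\right) + m{\left(t{\left(1 \right)} \right)} = \left(-25\right) \left(-142\right) + 2 \left(1 + 1\right)^{2} = 3550 + 2 \cdot 2^{2} = 3550 + 2 \cdot 4 = 3550 + 8 = 3558$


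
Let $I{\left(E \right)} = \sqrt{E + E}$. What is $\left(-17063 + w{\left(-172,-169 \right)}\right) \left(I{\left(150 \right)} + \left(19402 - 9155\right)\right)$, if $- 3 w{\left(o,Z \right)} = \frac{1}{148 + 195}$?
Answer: $- \frac{179915063516}{1029} - \frac{175578280 \sqrt{3}}{1029} \approx -1.7514 \cdot 10^{8}$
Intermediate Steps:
$I{\left(E \right)} = \sqrt{2} \sqrt{E}$ ($I{\left(E \right)} = \sqrt{2 E} = \sqrt{2} \sqrt{E}$)
$w{\left(o,Z \right)} = - \frac{1}{1029}$ ($w{\left(o,Z \right)} = - \frac{1}{3 \left(148 + 195\right)} = - \frac{1}{3 \cdot 343} = \left(- \frac{1}{3}\right) \frac{1}{343} = - \frac{1}{1029}$)
$\left(-17063 + w{\left(-172,-169 \right)}\right) \left(I{\left(150 \right)} + \left(19402 - 9155\right)\right) = \left(-17063 - \frac{1}{1029}\right) \left(\sqrt{2} \sqrt{150} + \left(19402 - 9155\right)\right) = - \frac{17557828 \left(\sqrt{2} \cdot 5 \sqrt{6} + 10247\right)}{1029} = - \frac{17557828 \left(10 \sqrt{3} + 10247\right)}{1029} = - \frac{17557828 \left(10247 + 10 \sqrt{3}\right)}{1029} = - \frac{179915063516}{1029} - \frac{175578280 \sqrt{3}}{1029}$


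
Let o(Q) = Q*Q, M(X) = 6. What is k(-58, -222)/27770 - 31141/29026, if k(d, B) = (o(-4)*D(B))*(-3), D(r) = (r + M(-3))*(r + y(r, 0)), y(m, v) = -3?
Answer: -6857663837/80605202 ≈ -85.077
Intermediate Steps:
D(r) = (-3 + r)*(6 + r) (D(r) = (r + 6)*(r - 3) = (6 + r)*(-3 + r) = (-3 + r)*(6 + r))
o(Q) = Q²
k(d, B) = 864 - 144*B - 48*B² (k(d, B) = ((-4)²*(-18 + B² + 3*B))*(-3) = (16*(-18 + B² + 3*B))*(-3) = (-288 + 16*B² + 48*B)*(-3) = 864 - 144*B - 48*B²)
k(-58, -222)/27770 - 31141/29026 = (864 - 144*(-222) - 48*(-222)²)/27770 - 31141/29026 = (864 + 31968 - 48*49284)*(1/27770) - 31141*1/29026 = (864 + 31968 - 2365632)*(1/27770) - 31141/29026 = -2332800*1/27770 - 31141/29026 = -233280/2777 - 31141/29026 = -6857663837/80605202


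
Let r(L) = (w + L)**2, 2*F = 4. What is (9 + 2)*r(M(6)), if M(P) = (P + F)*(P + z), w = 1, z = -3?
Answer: 6875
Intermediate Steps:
F = 2 (F = (1/2)*4 = 2)
M(P) = (-3 + P)*(2 + P) (M(P) = (P + 2)*(P - 3) = (2 + P)*(-3 + P) = (-3 + P)*(2 + P))
r(L) = (1 + L)**2
(9 + 2)*r(M(6)) = (9 + 2)*(1 + (-6 + 6**2 - 1*6))**2 = 11*(1 + (-6 + 36 - 6))**2 = 11*(1 + 24)**2 = 11*25**2 = 11*625 = 6875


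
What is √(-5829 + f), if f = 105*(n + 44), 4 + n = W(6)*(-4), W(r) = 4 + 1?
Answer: I*√3729 ≈ 61.066*I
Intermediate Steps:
W(r) = 5
n = -24 (n = -4 + 5*(-4) = -4 - 20 = -24)
f = 2100 (f = 105*(-24 + 44) = 105*20 = 2100)
√(-5829 + f) = √(-5829 + 2100) = √(-3729) = I*√3729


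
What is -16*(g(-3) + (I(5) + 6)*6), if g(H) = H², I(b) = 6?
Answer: -1296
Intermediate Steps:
-16*(g(-3) + (I(5) + 6)*6) = -16*((-3)² + (6 + 6)*6) = -16*(9 + 12*6) = -16*(9 + 72) = -16*81 = -1296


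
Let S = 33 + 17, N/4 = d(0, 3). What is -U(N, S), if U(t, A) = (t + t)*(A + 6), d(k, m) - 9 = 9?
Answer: -8064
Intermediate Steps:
d(k, m) = 18 (d(k, m) = 9 + 9 = 18)
N = 72 (N = 4*18 = 72)
S = 50
U(t, A) = 2*t*(6 + A) (U(t, A) = (2*t)*(6 + A) = 2*t*(6 + A))
-U(N, S) = -2*72*(6 + 50) = -2*72*56 = -1*8064 = -8064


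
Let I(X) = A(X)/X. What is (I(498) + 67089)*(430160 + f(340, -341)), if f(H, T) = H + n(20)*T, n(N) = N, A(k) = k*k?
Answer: 28635260160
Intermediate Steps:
A(k) = k**2
f(H, T) = H + 20*T
I(X) = X (I(X) = X**2/X = X)
(I(498) + 67089)*(430160 + f(340, -341)) = (498 + 67089)*(430160 + (340 + 20*(-341))) = 67587*(430160 + (340 - 6820)) = 67587*(430160 - 6480) = 67587*423680 = 28635260160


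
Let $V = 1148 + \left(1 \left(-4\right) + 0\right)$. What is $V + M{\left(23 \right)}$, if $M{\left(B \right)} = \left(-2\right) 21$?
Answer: $1102$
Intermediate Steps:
$M{\left(B \right)} = -42$
$V = 1144$ ($V = 1148 + \left(-4 + 0\right) = 1148 - 4 = 1144$)
$V + M{\left(23 \right)} = 1144 - 42 = 1102$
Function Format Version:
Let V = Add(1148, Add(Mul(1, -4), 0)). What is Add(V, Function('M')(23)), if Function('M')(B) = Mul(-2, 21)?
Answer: 1102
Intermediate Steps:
Function('M')(B) = -42
V = 1144 (V = Add(1148, Add(-4, 0)) = Add(1148, -4) = 1144)
Add(V, Function('M')(23)) = Add(1144, -42) = 1102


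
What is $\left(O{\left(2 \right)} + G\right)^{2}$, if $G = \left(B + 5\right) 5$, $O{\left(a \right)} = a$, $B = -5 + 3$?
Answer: $289$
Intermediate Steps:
$B = -2$
$G = 15$ ($G = \left(-2 + 5\right) 5 = 3 \cdot 5 = 15$)
$\left(O{\left(2 \right)} + G\right)^{2} = \left(2 + 15\right)^{2} = 17^{2} = 289$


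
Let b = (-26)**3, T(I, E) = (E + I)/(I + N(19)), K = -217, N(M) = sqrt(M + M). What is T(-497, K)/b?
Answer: -177429/2170381148 - 357*sqrt(38)/2170381148 ≈ -8.2764e-5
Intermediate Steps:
N(M) = sqrt(2)*sqrt(M) (N(M) = sqrt(2*M) = sqrt(2)*sqrt(M))
T(I, E) = (E + I)/(I + sqrt(38)) (T(I, E) = (E + I)/(I + sqrt(2)*sqrt(19)) = (E + I)/(I + sqrt(38)))
b = -17576
T(-497, K)/b = ((-217 - 497)/(-497 + sqrt(38)))/(-17576) = (-714/(-497 + sqrt(38)))*(-1/17576) = -714/(-497 + sqrt(38))*(-1/17576) = 357/(8788*(-497 + sqrt(38)))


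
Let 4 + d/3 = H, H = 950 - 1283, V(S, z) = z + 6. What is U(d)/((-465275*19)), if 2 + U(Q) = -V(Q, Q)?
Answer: -1003/8840225 ≈ -0.00011346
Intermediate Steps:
V(S, z) = 6 + z
H = -333
d = -1011 (d = -12 + 3*(-333) = -12 - 999 = -1011)
U(Q) = -8 - Q (U(Q) = -2 - (6 + Q) = -2 + (-6 - Q) = -8 - Q)
U(d)/((-465275*19)) = (-8 - 1*(-1011))/((-465275*19)) = (-8 + 1011)/(-8840225) = 1003*(-1/8840225) = -1003/8840225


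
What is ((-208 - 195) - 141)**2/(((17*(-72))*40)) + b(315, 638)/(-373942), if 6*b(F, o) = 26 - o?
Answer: -50853817/8413695 ≈ -6.0442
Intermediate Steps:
b(F, o) = 13/3 - o/6 (b(F, o) = (26 - o)/6 = 13/3 - o/6)
((-208 - 195) - 141)**2/(((17*(-72))*40)) + b(315, 638)/(-373942) = ((-208 - 195) - 141)**2/(((17*(-72))*40)) + (13/3 - 1/6*638)/(-373942) = (-403 - 141)**2/((-1224*40)) + (13/3 - 319/3)*(-1/373942) = (-544)**2/(-48960) - 102*(-1/373942) = 295936*(-1/48960) + 51/186971 = -272/45 + 51/186971 = -50853817/8413695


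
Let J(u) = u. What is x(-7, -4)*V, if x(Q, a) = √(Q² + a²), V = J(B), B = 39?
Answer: 39*√65 ≈ 314.43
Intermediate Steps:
V = 39
x(-7, -4)*V = √((-7)² + (-4)²)*39 = √(49 + 16)*39 = √65*39 = 39*√65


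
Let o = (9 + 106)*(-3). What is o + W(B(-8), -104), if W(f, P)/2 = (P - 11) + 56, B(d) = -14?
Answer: -463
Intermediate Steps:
o = -345 (o = 115*(-3) = -345)
W(f, P) = 90 + 2*P (W(f, P) = 2*((P - 11) + 56) = 2*((-11 + P) + 56) = 2*(45 + P) = 90 + 2*P)
o + W(B(-8), -104) = -345 + (90 + 2*(-104)) = -345 + (90 - 208) = -345 - 118 = -463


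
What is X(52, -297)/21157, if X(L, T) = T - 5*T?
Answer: 1188/21157 ≈ 0.056152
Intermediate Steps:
X(L, T) = -4*T
X(52, -297)/21157 = -4*(-297)/21157 = 1188*(1/21157) = 1188/21157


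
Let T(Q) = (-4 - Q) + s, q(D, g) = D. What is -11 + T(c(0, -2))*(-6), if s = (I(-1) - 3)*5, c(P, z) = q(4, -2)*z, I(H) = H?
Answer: 85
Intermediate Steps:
c(P, z) = 4*z
s = -20 (s = (-1 - 3)*5 = -4*5 = -20)
T(Q) = -24 - Q (T(Q) = (-4 - Q) - 20 = -24 - Q)
-11 + T(c(0, -2))*(-6) = -11 + (-24 - 4*(-2))*(-6) = -11 + (-24 - 1*(-8))*(-6) = -11 + (-24 + 8)*(-6) = -11 - 16*(-6) = -11 + 96 = 85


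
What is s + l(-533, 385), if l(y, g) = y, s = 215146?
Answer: 214613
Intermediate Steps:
s + l(-533, 385) = 215146 - 533 = 214613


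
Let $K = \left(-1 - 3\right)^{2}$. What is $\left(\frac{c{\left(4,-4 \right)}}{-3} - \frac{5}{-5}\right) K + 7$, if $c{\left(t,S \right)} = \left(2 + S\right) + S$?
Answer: $55$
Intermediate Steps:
$c{\left(t,S \right)} = 2 + 2 S$
$K = 16$ ($K = \left(-4\right)^{2} = 16$)
$\left(\frac{c{\left(4,-4 \right)}}{-3} - \frac{5}{-5}\right) K + 7 = \left(\frac{2 + 2 \left(-4\right)}{-3} - \frac{5}{-5}\right) 16 + 7 = \left(\left(2 - 8\right) \left(- \frac{1}{3}\right) - -1\right) 16 + 7 = \left(\left(-6\right) \left(- \frac{1}{3}\right) + 1\right) 16 + 7 = \left(2 + 1\right) 16 + 7 = 3 \cdot 16 + 7 = 48 + 7 = 55$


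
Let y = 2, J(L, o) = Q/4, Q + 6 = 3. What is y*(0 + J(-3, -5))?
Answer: -3/2 ≈ -1.5000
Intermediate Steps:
Q = -3 (Q = -6 + 3 = -3)
J(L, o) = -3/4
y*(0 + J(-3, -5)) = 2*(0 - 3/4) = 2*(-3/4) = -3/2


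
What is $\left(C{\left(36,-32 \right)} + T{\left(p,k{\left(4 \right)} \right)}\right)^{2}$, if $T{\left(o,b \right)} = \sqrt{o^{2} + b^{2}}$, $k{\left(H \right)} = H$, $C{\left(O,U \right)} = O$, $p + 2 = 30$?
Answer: $2096 + 1440 \sqrt{2} \approx 4132.5$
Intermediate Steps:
$p = 28$ ($p = -2 + 30 = 28$)
$T{\left(o,b \right)} = \sqrt{b^{2} + o^{2}}$
$\left(C{\left(36,-32 \right)} + T{\left(p,k{\left(4 \right)} \right)}\right)^{2} = \left(36 + \sqrt{4^{2} + 28^{2}}\right)^{2} = \left(36 + \sqrt{16 + 784}\right)^{2} = \left(36 + \sqrt{800}\right)^{2} = \left(36 + 20 \sqrt{2}\right)^{2}$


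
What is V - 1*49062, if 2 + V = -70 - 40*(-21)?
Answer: -48294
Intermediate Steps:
V = 768 (V = -2 + (-70 - 40*(-21)) = -2 + (-70 + 840) = -2 + 770 = 768)
V - 1*49062 = 768 - 1*49062 = 768 - 49062 = -48294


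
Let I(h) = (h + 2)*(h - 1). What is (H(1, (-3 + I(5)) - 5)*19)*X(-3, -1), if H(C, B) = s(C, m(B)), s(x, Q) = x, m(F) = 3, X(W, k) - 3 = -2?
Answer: 19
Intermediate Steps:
I(h) = (-1 + h)*(2 + h) (I(h) = (2 + h)*(-1 + h) = (-1 + h)*(2 + h))
X(W, k) = 1 (X(W, k) = 3 - 2 = 1)
H(C, B) = C
(H(1, (-3 + I(5)) - 5)*19)*X(-3, -1) = (1*19)*1 = 19*1 = 19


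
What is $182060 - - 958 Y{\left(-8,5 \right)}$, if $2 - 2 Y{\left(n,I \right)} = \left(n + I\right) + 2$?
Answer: $183497$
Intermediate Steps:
$Y{\left(n,I \right)} = - \frac{I}{2} - \frac{n}{2}$ ($Y{\left(n,I \right)} = 1 - \frac{\left(n + I\right) + 2}{2} = 1 - \frac{\left(I + n\right) + 2}{2} = 1 - \frac{2 + I + n}{2} = 1 - \left(1 + \frac{I}{2} + \frac{n}{2}\right) = - \frac{I}{2} - \frac{n}{2}$)
$182060 - - 958 Y{\left(-8,5 \right)} = 182060 - - 958 \left(\left(- \frac{1}{2}\right) 5 - -4\right) = 182060 - - 958 \left(- \frac{5}{2} + 4\right) = 182060 - \left(-958\right) \frac{3}{2} = 182060 - -1437 = 182060 + 1437 = 183497$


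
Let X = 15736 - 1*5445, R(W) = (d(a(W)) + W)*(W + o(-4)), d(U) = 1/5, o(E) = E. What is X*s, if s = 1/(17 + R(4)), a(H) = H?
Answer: 10291/17 ≈ 605.35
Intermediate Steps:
d(U) = 1/5
R(W) = (-4 + W)*(1/5 + W) (R(W) = (1/5 + W)*(W - 4) = (1/5 + W)*(-4 + W) = (-4 + W)*(1/5 + W))
X = 10291 (X = 15736 - 5445 = 10291)
s = 1/17 (s = 1/(17 + (-4/5 + 4**2 - 19/5*4)) = 1/(17 + (-4/5 + 16 - 76/5)) = 1/(17 + 0) = 1/17 ≈ 0.058824)
X*s = 10291*(1/17) = 10291/17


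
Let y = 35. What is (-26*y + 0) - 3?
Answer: -913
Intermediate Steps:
(-26*y + 0) - 3 = (-26*35 + 0) - 3 = (-910 + 0) - 3 = -910 - 3 = -913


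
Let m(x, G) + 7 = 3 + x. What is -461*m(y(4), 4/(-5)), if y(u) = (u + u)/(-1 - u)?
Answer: 12908/5 ≈ 2581.6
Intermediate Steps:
y(u) = 2*u/(-1 - u) (y(u) = (2*u)/(-1 - u) = 2*u/(-1 - u))
m(x, G) = -4 + x (m(x, G) = -7 + (3 + x) = -4 + x)
-461*m(y(4), 4/(-5)) = -461*(-4 - 2*4/(1 + 4)) = -461*(-4 - 2*4/5) = -461*(-4 - 2*4*1/5) = -461*(-4 - 8/5) = -461*(-28/5) = 12908/5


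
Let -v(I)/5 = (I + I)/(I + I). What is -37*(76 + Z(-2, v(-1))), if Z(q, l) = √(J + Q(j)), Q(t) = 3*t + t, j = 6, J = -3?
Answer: -2812 - 37*√21 ≈ -2981.6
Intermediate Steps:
Q(t) = 4*t
v(I) = -5 (v(I) = -5*(I + I)/(I + I) = -5*2*I/(2*I) = -5*2*I*1/(2*I) = -5*1 = -5)
Z(q, l) = √21 (Z(q, l) = √(-3 + 4*6) = √(-3 + 24) = √21)
-37*(76 + Z(-2, v(-1))) = -37*(76 + √21) = -2812 - 37*√21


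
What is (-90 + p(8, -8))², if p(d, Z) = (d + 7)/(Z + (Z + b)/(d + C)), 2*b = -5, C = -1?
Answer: 3027600/361 ≈ 8386.7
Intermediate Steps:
b = -5/2 (b = (½)*(-5) = -5/2 ≈ -2.5000)
p(d, Z) = (7 + d)/(Z + (-5/2 + Z)/(-1 + d)) (p(d, Z) = (d + 7)/(Z + (Z - 5/2)/(d - 1)) = (7 + d)/(Z + (-5/2 + Z)/(-1 + d)))
(-90 + p(8, -8))² = (-90 + 2*(-7 + 8² + 6*8)/(-5 + 2*(-8)*8))² = (-90 + 2*(-7 + 64 + 48)/(-5 - 128))² = (-90 + 2*105/(-133))² = (-90 + 2*(-1/133)*105)² = (-90 - 30/19)² = (-1740/19)² = 3027600/361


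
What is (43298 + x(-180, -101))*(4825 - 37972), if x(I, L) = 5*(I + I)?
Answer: -1375534206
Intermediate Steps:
x(I, L) = 10*I (x(I, L) = 5*(2*I) = 10*I)
(43298 + x(-180, -101))*(4825 - 37972) = (43298 + 10*(-180))*(4825 - 37972) = (43298 - 1800)*(-33147) = 41498*(-33147) = -1375534206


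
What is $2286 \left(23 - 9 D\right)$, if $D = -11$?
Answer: $278892$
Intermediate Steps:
$2286 \left(23 - 9 D\right) = 2286 \left(23 - -99\right) = 2286 \left(23 + 99\right) = 2286 \cdot 122 = 278892$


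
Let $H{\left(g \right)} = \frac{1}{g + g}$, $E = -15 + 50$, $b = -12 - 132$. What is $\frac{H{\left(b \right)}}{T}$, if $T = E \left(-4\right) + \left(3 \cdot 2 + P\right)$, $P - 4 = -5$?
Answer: $\frac{1}{38880} \approx 2.572 \cdot 10^{-5}$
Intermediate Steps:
$P = -1$ ($P = 4 - 5 = -1$)
$b = -144$ ($b = -12 - 132 = -144$)
$E = 35$
$H{\left(g \right)} = \frac{1}{2 g}$
$T = -135$ ($T = 35 \left(-4\right) + \left(3 \cdot 2 - 1\right) = -140 + \left(6 - 1\right) = -140 + 5 = -135$)
$\frac{H{\left(b \right)}}{T} = \frac{\frac{1}{2} \frac{1}{-144}}{-135} = \frac{1}{2} \left(- \frac{1}{144}\right) \left(- \frac{1}{135}\right) = \left(- \frac{1}{288}\right) \left(- \frac{1}{135}\right) = \frac{1}{38880}$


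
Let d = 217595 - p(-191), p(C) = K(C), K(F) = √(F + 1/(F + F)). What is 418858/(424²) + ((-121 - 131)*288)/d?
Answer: 3245636341572987557/1625784226303072544 - 2395008*I*√25594/18086777170513 ≈ 1.9964 - 2.1184e-5*I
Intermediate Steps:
K(F) = √(F + 1/(2*F))
p(C) = √(2/C + 4*C)/2
d = 217595 - 33*I*√25594/382 (d = 217595 - √(2/(-191) + 4*(-191))/2 = 217595 - √(2*(-1/191) - 764)/2 = 217595 - √(-2/191 - 764)/2 = 217595 - √(-145926/191)/2 = 217595 - 33*I*√25594/191/2 = 217595 - 33*I*√25594/382 ≈ 2.176e+5 - 13.82*I)
418858/(424²) + ((-121 - 131)*288)/d = 418858/(424²) + ((-121 - 131)*288)/(217595 - 33*I*√25594/382) = 418858/179776 + (-252*288)/(217595 - 33*I*√25594/382) = 418858*(1/179776) - 72576/(217595 - 33*I*√25594/382) = 209429/89888 - 72576/(217595 - 33*I*√25594/382)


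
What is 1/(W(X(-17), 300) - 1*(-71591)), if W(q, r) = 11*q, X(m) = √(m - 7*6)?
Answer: 71591/5125278420 - 11*I*√59/5125278420 ≈ 1.3968e-5 - 1.6485e-8*I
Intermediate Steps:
X(m) = √(-42 + m) (X(m) = √(m - 42) = √(-42 + m))
1/(W(X(-17), 300) - 1*(-71591)) = 1/(11*√(-42 - 17) - 1*(-71591)) = 1/(11*√(-59) + 71591) = 1/(11*(I*√59) + 71591) = 1/(11*I*√59 + 71591) = 1/(71591 + 11*I*√59)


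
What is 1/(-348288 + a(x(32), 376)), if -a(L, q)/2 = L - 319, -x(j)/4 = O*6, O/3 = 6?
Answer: -1/346786 ≈ -2.8836e-6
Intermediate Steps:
O = 18 (O = 3*6 = 18)
x(j) = -432 (x(j) = -72*6 = -4*108 = -432)
a(L, q) = 638 - 2*L (a(L, q) = -2*(L - 319) = -2*(-319 + L) = 638 - 2*L)
1/(-348288 + a(x(32), 376)) = 1/(-348288 + (638 - 2*(-432))) = 1/(-348288 + (638 + 864)) = 1/(-348288 + 1502) = 1/(-346786) = -1/346786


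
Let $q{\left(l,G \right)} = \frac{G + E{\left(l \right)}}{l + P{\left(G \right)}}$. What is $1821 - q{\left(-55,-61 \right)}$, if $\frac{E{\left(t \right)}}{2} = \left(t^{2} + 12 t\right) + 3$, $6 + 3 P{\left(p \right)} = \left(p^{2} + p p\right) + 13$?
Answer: $\frac{4416713}{2428} \approx 1819.1$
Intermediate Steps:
$P{\left(p \right)} = \frac{7}{3} + \frac{2 p^{2}}{3}$ ($P{\left(p \right)} = -2 + \frac{\left(p^{2} + p p\right) + 13}{3} = -2 + \frac{\left(p^{2} + p^{2}\right) + 13}{3} = -2 + \frac{2 p^{2} + 13}{3} = -2 + \frac{13 + 2 p^{2}}{3} = -2 + \left(\frac{13}{3} + \frac{2 p^{2}}{3}\right) = \frac{7}{3} + \frac{2 p^{2}}{3}$)
$E{\left(t \right)} = 6 + 2 t^{2} + 24 t$ ($E{\left(t \right)} = 2 \left(\left(t^{2} + 12 t\right) + 3\right) = 2 \left(3 + t^{2} + 12 t\right) = 6 + 2 t^{2} + 24 t$)
$q{\left(l,G \right)} = \frac{6 + G + 2 l^{2} + 24 l}{\frac{7}{3} + l + \frac{2 G^{2}}{3}}$ ($q{\left(l,G \right)} = \frac{G + \left(6 + 2 l^{2} + 24 l\right)}{l + \left(\frac{7}{3} + \frac{2 G^{2}}{3}\right)} = \frac{6 + G + 2 l^{2} + 24 l}{\frac{7}{3} + l + \frac{2 G^{2}}{3}}$)
$1821 - q{\left(-55,-61 \right)} = 1821 - \frac{3 \left(6 - 61 + 2 \left(-55\right)^{2} + 24 \left(-55\right)\right)}{7 + 2 \left(-61\right)^{2} + 3 \left(-55\right)} = 1821 - \frac{3 \left(6 - 61 + 2 \cdot 3025 - 1320\right)}{7 + 2 \cdot 3721 - 165} = 1821 - \frac{3 \left(6 - 61 + 6050 - 1320\right)}{7 + 7442 - 165} = 1821 - 3 \cdot \frac{1}{7284} \cdot 4675 = 1821 - \frac{4675}{2428} = \frac{4416713}{2428}$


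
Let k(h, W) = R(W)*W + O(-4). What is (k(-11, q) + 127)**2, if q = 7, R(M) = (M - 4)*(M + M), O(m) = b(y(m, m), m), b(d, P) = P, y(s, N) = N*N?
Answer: 173889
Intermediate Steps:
y(s, N) = N**2
O(m) = m
R(M) = 2*M*(-4 + M) (R(M) = (-4 + M)*(2*M) = 2*M*(-4 + M))
k(h, W) = -4 + 2*W**2*(-4 + W) (k(h, W) = (2*W*(-4 + W))*W - 4 = 2*W**2*(-4 + W) - 4 = -4 + 2*W**2*(-4 + W))
(k(-11, q) + 127)**2 = ((-4 + 2*7**2*(-4 + 7)) + 127)**2 = ((-4 + 2*49*3) + 127)**2 = ((-4 + 294) + 127)**2 = (290 + 127)**2 = 417**2 = 173889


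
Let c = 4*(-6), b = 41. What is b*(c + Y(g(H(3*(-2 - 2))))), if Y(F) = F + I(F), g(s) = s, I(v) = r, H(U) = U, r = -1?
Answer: -1517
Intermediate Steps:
I(v) = -1
Y(F) = -1 + F (Y(F) = F - 1 = -1 + F)
c = -24
b*(c + Y(g(H(3*(-2 - 2))))) = 41*(-24 + (-1 + 3*(-2 - 2))) = 41*(-24 + (-1 + 3*(-4))) = 41*(-24 + (-1 - 12)) = 41*(-24 - 13) = 41*(-37) = -1517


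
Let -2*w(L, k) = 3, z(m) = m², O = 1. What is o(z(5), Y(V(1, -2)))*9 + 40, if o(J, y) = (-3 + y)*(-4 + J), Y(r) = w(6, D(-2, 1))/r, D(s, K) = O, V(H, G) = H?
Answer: -1621/2 ≈ -810.50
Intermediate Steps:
D(s, K) = 1
w(L, k) = -3/2 (w(L, k) = -½*3 = -3/2)
Y(r) = -3/(2*r)
o(J, y) = (-4 + J)*(-3 + y)
o(z(5), Y(V(1, -2)))*9 + 40 = (12 - (-6)/1 - 3*5² + 5²*(-3/2/1))*9 + 40 = (12 - (-6) - 3*25 + 25*(-3/2*1))*9 + 40 = (12 - 4*(-3/2) - 75 + 25*(-3/2))*9 + 40 = (12 + 6 - 75 - 75/2)*9 + 40 = -189/2*9 + 40 = -1701/2 + 40 = -1621/2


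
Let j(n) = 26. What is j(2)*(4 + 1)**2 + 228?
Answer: 878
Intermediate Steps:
j(2)*(4 + 1)**2 + 228 = 26*(4 + 1)**2 + 228 = 26*5**2 + 228 = 26*25 + 228 = 650 + 228 = 878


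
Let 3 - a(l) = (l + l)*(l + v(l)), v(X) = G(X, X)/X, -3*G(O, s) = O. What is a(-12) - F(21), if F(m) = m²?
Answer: -734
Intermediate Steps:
G(O, s) = -O/3
v(X) = -⅓ (v(X) = (-X/3)/X = -⅓)
a(l) = 3 - 2*l*(-⅓ + l) (a(l) = 3 - (l + l)*(l - ⅓) = 3 - 2*l*(-⅓ + l))
a(-12) - F(21) = (3 - 2*(-12)² + (⅔)*(-12)) - 1*21² = (3 - 2*144 - 8) - 1*441 = (3 - 288 - 8) - 441 = -293 - 441 = -734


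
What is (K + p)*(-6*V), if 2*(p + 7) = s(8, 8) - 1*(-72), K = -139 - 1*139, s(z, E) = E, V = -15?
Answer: -22050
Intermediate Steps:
K = -278 (K = -139 - 139 = -278)
p = 33 (p = -7 + (8 - 1*(-72))/2 = -7 + (8 + 72)/2 = -7 + (½)*80 = -7 + 40 = 33)
(K + p)*(-6*V) = (-278 + 33)*(-6*(-15)) = -245*90 = -22050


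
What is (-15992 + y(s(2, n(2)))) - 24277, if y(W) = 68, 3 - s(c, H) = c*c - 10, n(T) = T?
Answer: -40201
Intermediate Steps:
s(c, H) = 13 - c**2 (s(c, H) = 3 - (c*c - 10) = 3 - (c**2 - 10) = 3 - (-10 + c**2) = 3 + (10 - c**2) = 13 - c**2)
(-15992 + y(s(2, n(2)))) - 24277 = (-15992 + 68) - 24277 = -15924 - 24277 = -40201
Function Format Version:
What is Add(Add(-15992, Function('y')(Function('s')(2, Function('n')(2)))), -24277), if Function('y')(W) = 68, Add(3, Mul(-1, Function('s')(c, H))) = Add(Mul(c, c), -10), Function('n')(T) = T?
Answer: -40201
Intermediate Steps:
Function('s')(c, H) = Add(13, Mul(-1, Pow(c, 2))) (Function('s')(c, H) = Add(3, Mul(-1, Add(Mul(c, c), -10))) = Add(3, Mul(-1, Add(Pow(c, 2), -10))) = Add(3, Mul(-1, Add(-10, Pow(c, 2)))) = Add(3, Add(10, Mul(-1, Pow(c, 2)))) = Add(13, Mul(-1, Pow(c, 2))))
Add(Add(-15992, Function('y')(Function('s')(2, Function('n')(2)))), -24277) = Add(Add(-15992, 68), -24277) = Add(-15924, -24277) = -40201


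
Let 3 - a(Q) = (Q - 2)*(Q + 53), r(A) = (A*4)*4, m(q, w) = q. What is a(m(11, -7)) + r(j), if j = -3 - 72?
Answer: -1773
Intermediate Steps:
j = -75
r(A) = 16*A (r(A) = (4*A)*4 = 16*A)
a(Q) = 3 - (-2 + Q)*(53 + Q) (a(Q) = 3 - (Q - 2)*(Q + 53) = 3 - (-2 + Q)*(53 + Q))
a(m(11, -7)) + r(j) = (109 - 1*11**2 - 51*11) + 16*(-75) = (109 - 1*121 - 561) - 1200 = (109 - 121 - 561) - 1200 = -573 - 1200 = -1773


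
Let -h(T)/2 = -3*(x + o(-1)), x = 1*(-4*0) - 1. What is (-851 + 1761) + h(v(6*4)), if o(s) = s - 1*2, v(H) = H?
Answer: 886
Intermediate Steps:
o(s) = -2 + s (o(s) = s - 2 = -2 + s)
x = -1 (x = 1*0 - 1 = 0 - 1 = -1)
h(T) = -24 (h(T) = -(-6)*(-1 + (-2 - 1)) = -(-6)*(-1 - 3) = -(-6)*(-4) = -2*12 = -24)
(-851 + 1761) + h(v(6*4)) = (-851 + 1761) - 24 = 910 - 24 = 886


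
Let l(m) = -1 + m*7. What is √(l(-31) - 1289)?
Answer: I*√1507 ≈ 38.82*I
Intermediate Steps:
l(m) = -1 + 7*m
√(l(-31) - 1289) = √((-1 + 7*(-31)) - 1289) = √((-1 - 217) - 1289) = √(-218 - 1289) = √(-1507) = I*√1507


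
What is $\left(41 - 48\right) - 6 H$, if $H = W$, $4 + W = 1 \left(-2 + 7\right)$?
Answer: $-13$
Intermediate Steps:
$W = 1$ ($W = -4 + 1 \left(-2 + 7\right) = -4 + 1 \cdot 5 = -4 + 5 = 1$)
$H = 1$
$\left(41 - 48\right) - 6 H = \left(41 - 48\right) - 6 = -7 - 6 = -13$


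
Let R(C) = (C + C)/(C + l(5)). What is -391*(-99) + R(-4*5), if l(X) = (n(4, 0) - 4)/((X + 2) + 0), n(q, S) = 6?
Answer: 2671061/69 ≈ 38711.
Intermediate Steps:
l(X) = 2/(2 + X) (l(X) = (6 - 4)/((X + 2) + 0) = 2/((2 + X) + 0) = 2/(2 + X))
R(C) = 2*C/(2/7 + C) (R(C) = (C + C)/(C + 2/(2 + 5)) = (2*C)/(C + 2/7) = (2*C)/(2/7 + C) = 2*C/(2/7 + C))
-391*(-99) + R(-4*5) = -391*(-99) + 14*(-4*5)/(2 + 7*(-4*5)) = 38709 + 14*(-20)/(2 + 7*(-20)) = 38709 + 14*(-20)/(2 - 140) = 38709 + 14*(-20)/(-138) = 38709 + 14*(-20)*(-1/138) = 38709 + 140/69 = 2671061/69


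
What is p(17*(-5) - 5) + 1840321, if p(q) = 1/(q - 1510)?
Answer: 2944513599/1600 ≈ 1.8403e+6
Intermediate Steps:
p(q) = 1/(-1510 + q)
p(17*(-5) - 5) + 1840321 = 1/(-1510 + (17*(-5) - 5)) + 1840321 = 1/(-1510 + (-85 - 5)) + 1840321 = 1/(-1510 - 90) + 1840321 = 1/(-1600) + 1840321 = -1/1600 + 1840321 = 2944513599/1600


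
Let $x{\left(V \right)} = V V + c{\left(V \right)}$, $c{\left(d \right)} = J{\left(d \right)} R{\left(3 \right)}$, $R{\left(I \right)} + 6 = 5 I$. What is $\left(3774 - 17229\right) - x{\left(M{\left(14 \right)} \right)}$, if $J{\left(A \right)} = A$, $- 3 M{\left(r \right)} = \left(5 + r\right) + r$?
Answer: $-13477$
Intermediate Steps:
$M{\left(r \right)} = - \frac{5}{3} - \frac{2 r}{3}$ ($M{\left(r \right)} = - \frac{\left(5 + r\right) + r}{3} = - \frac{5 + 2 r}{3} = - \frac{5}{3} - \frac{2 r}{3}$)
$R{\left(I \right)} = -6 + 5 I$
$c{\left(d \right)} = 9 d$ ($c{\left(d \right)} = d \left(-6 + 5 \cdot 3\right) = d \left(-6 + 15\right) = d 9 = 9 d$)
$x{\left(V \right)} = V^{2} + 9 V$ ($x{\left(V \right)} = V V + 9 V = V^{2} + 9 V$)
$\left(3774 - 17229\right) - x{\left(M{\left(14 \right)} \right)} = \left(3774 - 17229\right) - \left(- \frac{5}{3} - \frac{28}{3}\right) \left(9 - 11\right) = -13455 - \left(- \frac{5}{3} - \frac{28}{3}\right) \left(9 - 11\right) = -13455 - - 11 \left(9 - 11\right) = -13455 - \left(-11\right) \left(-2\right) = -13455 - 22 = -13477$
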